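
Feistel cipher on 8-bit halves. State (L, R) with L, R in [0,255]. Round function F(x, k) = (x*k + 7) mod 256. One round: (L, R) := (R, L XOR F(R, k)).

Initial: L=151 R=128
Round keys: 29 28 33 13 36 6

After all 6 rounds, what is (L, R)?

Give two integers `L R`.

Round 1 (k=29): L=128 R=16
Round 2 (k=28): L=16 R=71
Round 3 (k=33): L=71 R=62
Round 4 (k=13): L=62 R=106
Round 5 (k=36): L=106 R=209
Round 6 (k=6): L=209 R=135

Answer: 209 135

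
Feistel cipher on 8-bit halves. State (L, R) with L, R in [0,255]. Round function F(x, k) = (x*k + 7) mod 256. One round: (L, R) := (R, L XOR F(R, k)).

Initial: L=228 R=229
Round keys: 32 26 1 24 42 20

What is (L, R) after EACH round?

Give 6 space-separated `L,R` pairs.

Answer: 229,67 67,48 48,116 116,215 215,57 57,172

Derivation:
Round 1 (k=32): L=229 R=67
Round 2 (k=26): L=67 R=48
Round 3 (k=1): L=48 R=116
Round 4 (k=24): L=116 R=215
Round 5 (k=42): L=215 R=57
Round 6 (k=20): L=57 R=172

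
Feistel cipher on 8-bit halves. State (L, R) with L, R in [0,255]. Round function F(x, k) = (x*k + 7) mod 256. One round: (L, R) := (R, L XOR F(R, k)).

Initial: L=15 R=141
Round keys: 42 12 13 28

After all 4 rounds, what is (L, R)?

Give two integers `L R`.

Answer: 71 137

Derivation:
Round 1 (k=42): L=141 R=38
Round 2 (k=12): L=38 R=66
Round 3 (k=13): L=66 R=71
Round 4 (k=28): L=71 R=137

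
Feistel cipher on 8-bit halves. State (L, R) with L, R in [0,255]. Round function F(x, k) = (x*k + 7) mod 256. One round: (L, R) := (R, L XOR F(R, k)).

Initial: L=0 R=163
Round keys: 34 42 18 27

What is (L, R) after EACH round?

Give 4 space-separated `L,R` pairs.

Answer: 163,173 173,202 202,150 150,19

Derivation:
Round 1 (k=34): L=163 R=173
Round 2 (k=42): L=173 R=202
Round 3 (k=18): L=202 R=150
Round 4 (k=27): L=150 R=19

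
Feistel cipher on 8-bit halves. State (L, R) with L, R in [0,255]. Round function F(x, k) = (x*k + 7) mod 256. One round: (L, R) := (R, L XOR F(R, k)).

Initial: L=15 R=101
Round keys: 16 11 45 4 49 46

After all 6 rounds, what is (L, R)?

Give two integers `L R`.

Round 1 (k=16): L=101 R=88
Round 2 (k=11): L=88 R=170
Round 3 (k=45): L=170 R=177
Round 4 (k=4): L=177 R=97
Round 5 (k=49): L=97 R=41
Round 6 (k=46): L=41 R=4

Answer: 41 4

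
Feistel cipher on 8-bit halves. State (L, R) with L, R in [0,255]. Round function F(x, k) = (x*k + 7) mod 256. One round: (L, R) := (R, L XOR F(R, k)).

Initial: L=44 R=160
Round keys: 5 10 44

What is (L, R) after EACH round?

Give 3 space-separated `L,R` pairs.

Answer: 160,11 11,213 213,168

Derivation:
Round 1 (k=5): L=160 R=11
Round 2 (k=10): L=11 R=213
Round 3 (k=44): L=213 R=168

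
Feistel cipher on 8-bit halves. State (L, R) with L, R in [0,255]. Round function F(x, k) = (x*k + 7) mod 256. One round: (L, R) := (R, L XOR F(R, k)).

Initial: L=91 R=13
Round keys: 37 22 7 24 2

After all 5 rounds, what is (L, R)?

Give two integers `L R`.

Round 1 (k=37): L=13 R=179
Round 2 (k=22): L=179 R=100
Round 3 (k=7): L=100 R=112
Round 4 (k=24): L=112 R=227
Round 5 (k=2): L=227 R=189

Answer: 227 189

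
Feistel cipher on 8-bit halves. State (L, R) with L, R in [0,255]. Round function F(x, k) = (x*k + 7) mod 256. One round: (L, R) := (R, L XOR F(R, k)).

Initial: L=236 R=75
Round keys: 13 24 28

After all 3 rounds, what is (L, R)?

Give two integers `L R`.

Round 1 (k=13): L=75 R=58
Round 2 (k=24): L=58 R=60
Round 3 (k=28): L=60 R=173

Answer: 60 173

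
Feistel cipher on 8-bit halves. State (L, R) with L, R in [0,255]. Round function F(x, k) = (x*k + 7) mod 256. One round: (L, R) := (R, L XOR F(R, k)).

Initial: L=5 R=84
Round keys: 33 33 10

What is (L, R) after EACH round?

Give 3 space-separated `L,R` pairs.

Round 1 (k=33): L=84 R=222
Round 2 (k=33): L=222 R=241
Round 3 (k=10): L=241 R=175

Answer: 84,222 222,241 241,175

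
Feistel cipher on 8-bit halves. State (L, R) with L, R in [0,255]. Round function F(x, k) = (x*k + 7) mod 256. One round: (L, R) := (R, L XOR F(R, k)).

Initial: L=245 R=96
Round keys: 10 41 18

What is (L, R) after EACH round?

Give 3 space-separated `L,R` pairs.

Round 1 (k=10): L=96 R=50
Round 2 (k=41): L=50 R=105
Round 3 (k=18): L=105 R=91

Answer: 96,50 50,105 105,91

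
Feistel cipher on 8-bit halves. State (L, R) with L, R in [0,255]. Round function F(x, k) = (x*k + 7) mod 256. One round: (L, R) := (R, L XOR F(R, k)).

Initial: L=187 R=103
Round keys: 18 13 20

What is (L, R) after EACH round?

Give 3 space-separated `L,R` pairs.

Round 1 (k=18): L=103 R=254
Round 2 (k=13): L=254 R=138
Round 3 (k=20): L=138 R=49

Answer: 103,254 254,138 138,49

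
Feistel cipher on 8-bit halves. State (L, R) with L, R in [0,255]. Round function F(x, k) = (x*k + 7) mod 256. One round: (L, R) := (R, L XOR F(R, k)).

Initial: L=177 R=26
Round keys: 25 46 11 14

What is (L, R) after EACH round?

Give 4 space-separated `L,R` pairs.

Round 1 (k=25): L=26 R=32
Round 2 (k=46): L=32 R=221
Round 3 (k=11): L=221 R=166
Round 4 (k=14): L=166 R=198

Answer: 26,32 32,221 221,166 166,198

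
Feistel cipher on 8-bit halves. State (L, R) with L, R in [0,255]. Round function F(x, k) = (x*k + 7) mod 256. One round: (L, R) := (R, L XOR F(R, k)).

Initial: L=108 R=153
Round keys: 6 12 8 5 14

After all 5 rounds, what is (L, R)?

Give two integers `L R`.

Round 1 (k=6): L=153 R=241
Round 2 (k=12): L=241 R=202
Round 3 (k=8): L=202 R=166
Round 4 (k=5): L=166 R=143
Round 5 (k=14): L=143 R=127

Answer: 143 127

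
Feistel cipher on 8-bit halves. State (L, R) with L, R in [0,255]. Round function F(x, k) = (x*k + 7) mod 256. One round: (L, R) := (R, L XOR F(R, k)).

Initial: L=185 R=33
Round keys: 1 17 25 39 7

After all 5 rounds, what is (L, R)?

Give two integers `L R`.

Round 1 (k=1): L=33 R=145
Round 2 (k=17): L=145 R=137
Round 3 (k=25): L=137 R=249
Round 4 (k=39): L=249 R=127
Round 5 (k=7): L=127 R=121

Answer: 127 121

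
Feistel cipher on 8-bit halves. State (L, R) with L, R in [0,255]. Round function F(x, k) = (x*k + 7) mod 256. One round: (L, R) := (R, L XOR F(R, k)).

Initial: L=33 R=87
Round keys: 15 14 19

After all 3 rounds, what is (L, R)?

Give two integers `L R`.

Round 1 (k=15): L=87 R=1
Round 2 (k=14): L=1 R=66
Round 3 (k=19): L=66 R=236

Answer: 66 236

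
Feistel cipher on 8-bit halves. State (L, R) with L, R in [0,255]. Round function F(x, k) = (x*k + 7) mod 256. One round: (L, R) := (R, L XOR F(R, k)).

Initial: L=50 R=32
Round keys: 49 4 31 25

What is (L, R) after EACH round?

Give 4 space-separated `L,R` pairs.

Answer: 32,21 21,123 123,249 249,35

Derivation:
Round 1 (k=49): L=32 R=21
Round 2 (k=4): L=21 R=123
Round 3 (k=31): L=123 R=249
Round 4 (k=25): L=249 R=35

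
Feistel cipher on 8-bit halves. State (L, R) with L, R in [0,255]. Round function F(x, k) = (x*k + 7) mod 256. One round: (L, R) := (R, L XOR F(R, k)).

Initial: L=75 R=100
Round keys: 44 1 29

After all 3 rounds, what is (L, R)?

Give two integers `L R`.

Answer: 231 78

Derivation:
Round 1 (k=44): L=100 R=124
Round 2 (k=1): L=124 R=231
Round 3 (k=29): L=231 R=78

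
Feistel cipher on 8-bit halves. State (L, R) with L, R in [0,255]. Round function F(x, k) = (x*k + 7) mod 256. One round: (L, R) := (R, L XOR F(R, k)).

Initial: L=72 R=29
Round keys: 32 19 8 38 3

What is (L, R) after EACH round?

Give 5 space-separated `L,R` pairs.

Answer: 29,239 239,217 217,32 32,30 30,65

Derivation:
Round 1 (k=32): L=29 R=239
Round 2 (k=19): L=239 R=217
Round 3 (k=8): L=217 R=32
Round 4 (k=38): L=32 R=30
Round 5 (k=3): L=30 R=65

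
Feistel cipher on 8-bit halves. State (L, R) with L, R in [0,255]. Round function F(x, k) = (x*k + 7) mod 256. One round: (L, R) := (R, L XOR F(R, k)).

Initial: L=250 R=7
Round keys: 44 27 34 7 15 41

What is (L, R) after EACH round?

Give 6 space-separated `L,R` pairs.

Round 1 (k=44): L=7 R=193
Round 2 (k=27): L=193 R=101
Round 3 (k=34): L=101 R=176
Round 4 (k=7): L=176 R=178
Round 5 (k=15): L=178 R=197
Round 6 (k=41): L=197 R=38

Answer: 7,193 193,101 101,176 176,178 178,197 197,38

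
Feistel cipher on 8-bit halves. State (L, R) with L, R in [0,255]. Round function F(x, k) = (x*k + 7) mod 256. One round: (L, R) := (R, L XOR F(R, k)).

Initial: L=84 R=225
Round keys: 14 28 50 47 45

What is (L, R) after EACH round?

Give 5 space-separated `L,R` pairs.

Round 1 (k=14): L=225 R=1
Round 2 (k=28): L=1 R=194
Round 3 (k=50): L=194 R=234
Round 4 (k=47): L=234 R=63
Round 5 (k=45): L=63 R=240

Answer: 225,1 1,194 194,234 234,63 63,240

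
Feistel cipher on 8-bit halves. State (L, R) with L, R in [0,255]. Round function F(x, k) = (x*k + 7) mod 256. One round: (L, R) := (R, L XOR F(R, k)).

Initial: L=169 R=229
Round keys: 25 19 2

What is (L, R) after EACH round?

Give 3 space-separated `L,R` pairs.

Answer: 229,205 205,219 219,112

Derivation:
Round 1 (k=25): L=229 R=205
Round 2 (k=19): L=205 R=219
Round 3 (k=2): L=219 R=112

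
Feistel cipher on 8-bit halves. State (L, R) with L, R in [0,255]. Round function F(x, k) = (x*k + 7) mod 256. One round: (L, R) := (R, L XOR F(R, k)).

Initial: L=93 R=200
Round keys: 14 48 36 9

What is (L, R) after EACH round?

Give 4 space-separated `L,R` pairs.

Answer: 200,170 170,47 47,9 9,119

Derivation:
Round 1 (k=14): L=200 R=170
Round 2 (k=48): L=170 R=47
Round 3 (k=36): L=47 R=9
Round 4 (k=9): L=9 R=119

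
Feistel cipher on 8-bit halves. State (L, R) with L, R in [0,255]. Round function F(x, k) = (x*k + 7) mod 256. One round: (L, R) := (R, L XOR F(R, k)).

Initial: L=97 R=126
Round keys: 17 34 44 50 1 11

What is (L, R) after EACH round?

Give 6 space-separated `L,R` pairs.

Round 1 (k=17): L=126 R=4
Round 2 (k=34): L=4 R=241
Round 3 (k=44): L=241 R=119
Round 4 (k=50): L=119 R=180
Round 5 (k=1): L=180 R=204
Round 6 (k=11): L=204 R=127

Answer: 126,4 4,241 241,119 119,180 180,204 204,127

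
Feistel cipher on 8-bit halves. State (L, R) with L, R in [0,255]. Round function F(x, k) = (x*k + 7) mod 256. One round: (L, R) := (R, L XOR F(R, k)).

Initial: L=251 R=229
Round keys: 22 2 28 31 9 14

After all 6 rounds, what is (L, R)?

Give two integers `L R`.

Round 1 (k=22): L=229 R=78
Round 2 (k=2): L=78 R=70
Round 3 (k=28): L=70 R=225
Round 4 (k=31): L=225 R=0
Round 5 (k=9): L=0 R=230
Round 6 (k=14): L=230 R=155

Answer: 230 155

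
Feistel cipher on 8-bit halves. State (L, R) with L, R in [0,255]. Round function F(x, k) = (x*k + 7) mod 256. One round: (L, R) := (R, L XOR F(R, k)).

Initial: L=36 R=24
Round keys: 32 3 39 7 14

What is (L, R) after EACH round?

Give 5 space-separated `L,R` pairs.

Answer: 24,35 35,104 104,252 252,131 131,205

Derivation:
Round 1 (k=32): L=24 R=35
Round 2 (k=3): L=35 R=104
Round 3 (k=39): L=104 R=252
Round 4 (k=7): L=252 R=131
Round 5 (k=14): L=131 R=205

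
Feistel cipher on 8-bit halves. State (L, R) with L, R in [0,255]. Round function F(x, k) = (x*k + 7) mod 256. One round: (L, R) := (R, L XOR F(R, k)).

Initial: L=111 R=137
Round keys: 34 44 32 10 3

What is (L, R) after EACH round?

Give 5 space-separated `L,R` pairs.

Round 1 (k=34): L=137 R=86
Round 2 (k=44): L=86 R=70
Round 3 (k=32): L=70 R=145
Round 4 (k=10): L=145 R=247
Round 5 (k=3): L=247 R=125

Answer: 137,86 86,70 70,145 145,247 247,125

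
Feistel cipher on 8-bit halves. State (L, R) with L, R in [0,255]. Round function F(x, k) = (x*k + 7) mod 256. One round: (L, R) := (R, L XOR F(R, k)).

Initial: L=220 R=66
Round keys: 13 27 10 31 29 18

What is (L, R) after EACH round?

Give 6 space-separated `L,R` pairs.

Answer: 66,189 189,180 180,178 178,33 33,118 118,114

Derivation:
Round 1 (k=13): L=66 R=189
Round 2 (k=27): L=189 R=180
Round 3 (k=10): L=180 R=178
Round 4 (k=31): L=178 R=33
Round 5 (k=29): L=33 R=118
Round 6 (k=18): L=118 R=114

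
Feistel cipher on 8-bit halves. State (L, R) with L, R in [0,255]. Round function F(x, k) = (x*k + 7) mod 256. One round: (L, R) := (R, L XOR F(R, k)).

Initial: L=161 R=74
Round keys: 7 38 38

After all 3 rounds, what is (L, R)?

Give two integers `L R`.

Round 1 (k=7): L=74 R=172
Round 2 (k=38): L=172 R=197
Round 3 (k=38): L=197 R=233

Answer: 197 233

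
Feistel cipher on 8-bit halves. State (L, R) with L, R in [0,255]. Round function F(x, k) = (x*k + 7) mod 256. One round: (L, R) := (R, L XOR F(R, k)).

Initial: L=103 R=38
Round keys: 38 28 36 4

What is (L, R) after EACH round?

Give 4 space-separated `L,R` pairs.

Answer: 38,204 204,113 113,39 39,210

Derivation:
Round 1 (k=38): L=38 R=204
Round 2 (k=28): L=204 R=113
Round 3 (k=36): L=113 R=39
Round 4 (k=4): L=39 R=210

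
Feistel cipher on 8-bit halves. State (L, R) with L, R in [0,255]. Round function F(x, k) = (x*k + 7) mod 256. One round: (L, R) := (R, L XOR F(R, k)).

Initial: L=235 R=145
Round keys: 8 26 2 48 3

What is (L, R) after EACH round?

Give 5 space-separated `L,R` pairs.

Round 1 (k=8): L=145 R=100
Round 2 (k=26): L=100 R=190
Round 3 (k=2): L=190 R=231
Round 4 (k=48): L=231 R=233
Round 5 (k=3): L=233 R=37

Answer: 145,100 100,190 190,231 231,233 233,37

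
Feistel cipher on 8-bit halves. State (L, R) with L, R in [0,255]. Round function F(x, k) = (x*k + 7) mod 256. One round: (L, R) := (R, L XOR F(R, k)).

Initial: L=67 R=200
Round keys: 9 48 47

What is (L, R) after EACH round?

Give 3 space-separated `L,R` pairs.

Round 1 (k=9): L=200 R=76
Round 2 (k=48): L=76 R=143
Round 3 (k=47): L=143 R=4

Answer: 200,76 76,143 143,4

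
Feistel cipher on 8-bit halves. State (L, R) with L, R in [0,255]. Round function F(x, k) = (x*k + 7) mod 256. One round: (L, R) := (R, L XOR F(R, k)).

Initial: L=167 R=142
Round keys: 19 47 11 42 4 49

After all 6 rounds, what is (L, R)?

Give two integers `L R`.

Round 1 (k=19): L=142 R=54
Round 2 (k=47): L=54 R=127
Round 3 (k=11): L=127 R=74
Round 4 (k=42): L=74 R=84
Round 5 (k=4): L=84 R=29
Round 6 (k=49): L=29 R=192

Answer: 29 192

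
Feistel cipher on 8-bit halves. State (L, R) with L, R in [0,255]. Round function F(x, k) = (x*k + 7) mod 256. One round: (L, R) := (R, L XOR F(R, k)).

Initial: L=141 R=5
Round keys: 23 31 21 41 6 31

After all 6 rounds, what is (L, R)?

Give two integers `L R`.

Answer: 206 122

Derivation:
Round 1 (k=23): L=5 R=247
Round 2 (k=31): L=247 R=245
Round 3 (k=21): L=245 R=215
Round 4 (k=41): L=215 R=131
Round 5 (k=6): L=131 R=206
Round 6 (k=31): L=206 R=122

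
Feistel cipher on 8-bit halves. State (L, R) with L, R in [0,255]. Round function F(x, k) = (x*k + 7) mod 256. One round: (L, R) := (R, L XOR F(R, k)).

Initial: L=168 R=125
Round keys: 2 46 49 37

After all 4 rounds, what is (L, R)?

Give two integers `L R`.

Round 1 (k=2): L=125 R=169
Round 2 (k=46): L=169 R=24
Round 3 (k=49): L=24 R=54
Round 4 (k=37): L=54 R=205

Answer: 54 205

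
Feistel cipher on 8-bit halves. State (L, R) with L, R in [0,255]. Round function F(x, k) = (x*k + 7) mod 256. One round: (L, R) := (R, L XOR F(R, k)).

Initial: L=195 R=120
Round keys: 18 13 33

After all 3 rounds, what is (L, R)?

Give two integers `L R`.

Answer: 83 14

Derivation:
Round 1 (k=18): L=120 R=180
Round 2 (k=13): L=180 R=83
Round 3 (k=33): L=83 R=14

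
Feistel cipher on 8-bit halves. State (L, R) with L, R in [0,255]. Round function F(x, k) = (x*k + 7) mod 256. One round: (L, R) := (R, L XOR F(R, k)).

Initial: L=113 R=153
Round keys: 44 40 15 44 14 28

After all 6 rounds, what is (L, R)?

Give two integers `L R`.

Round 1 (k=44): L=153 R=34
Round 2 (k=40): L=34 R=206
Round 3 (k=15): L=206 R=59
Round 4 (k=44): L=59 R=229
Round 5 (k=14): L=229 R=182
Round 6 (k=28): L=182 R=10

Answer: 182 10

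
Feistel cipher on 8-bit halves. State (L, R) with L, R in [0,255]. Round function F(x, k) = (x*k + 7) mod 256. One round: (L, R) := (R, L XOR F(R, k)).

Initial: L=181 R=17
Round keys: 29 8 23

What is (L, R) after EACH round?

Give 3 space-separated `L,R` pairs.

Answer: 17,65 65,30 30,248

Derivation:
Round 1 (k=29): L=17 R=65
Round 2 (k=8): L=65 R=30
Round 3 (k=23): L=30 R=248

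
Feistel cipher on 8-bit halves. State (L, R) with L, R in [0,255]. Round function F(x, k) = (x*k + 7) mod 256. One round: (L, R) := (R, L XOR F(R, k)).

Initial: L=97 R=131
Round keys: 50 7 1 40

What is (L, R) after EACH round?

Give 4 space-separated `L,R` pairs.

Round 1 (k=50): L=131 R=252
Round 2 (k=7): L=252 R=104
Round 3 (k=1): L=104 R=147
Round 4 (k=40): L=147 R=151

Answer: 131,252 252,104 104,147 147,151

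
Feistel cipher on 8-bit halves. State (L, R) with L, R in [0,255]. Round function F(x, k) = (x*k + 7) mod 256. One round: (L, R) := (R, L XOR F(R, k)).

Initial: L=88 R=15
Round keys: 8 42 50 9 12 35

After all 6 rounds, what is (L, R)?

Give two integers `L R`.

Answer: 223 149

Derivation:
Round 1 (k=8): L=15 R=39
Round 2 (k=42): L=39 R=98
Round 3 (k=50): L=98 R=12
Round 4 (k=9): L=12 R=17
Round 5 (k=12): L=17 R=223
Round 6 (k=35): L=223 R=149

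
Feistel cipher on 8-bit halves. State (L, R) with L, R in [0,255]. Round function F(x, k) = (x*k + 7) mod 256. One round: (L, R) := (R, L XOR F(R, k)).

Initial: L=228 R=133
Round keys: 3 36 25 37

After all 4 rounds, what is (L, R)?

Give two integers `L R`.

Round 1 (k=3): L=133 R=114
Round 2 (k=36): L=114 R=138
Round 3 (k=25): L=138 R=243
Round 4 (k=37): L=243 R=172

Answer: 243 172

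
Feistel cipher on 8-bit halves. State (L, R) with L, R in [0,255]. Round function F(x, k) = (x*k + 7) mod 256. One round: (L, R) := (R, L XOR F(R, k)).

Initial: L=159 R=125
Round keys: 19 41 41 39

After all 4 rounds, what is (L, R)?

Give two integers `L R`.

Round 1 (k=19): L=125 R=209
Round 2 (k=41): L=209 R=253
Round 3 (k=41): L=253 R=93
Round 4 (k=39): L=93 R=207

Answer: 93 207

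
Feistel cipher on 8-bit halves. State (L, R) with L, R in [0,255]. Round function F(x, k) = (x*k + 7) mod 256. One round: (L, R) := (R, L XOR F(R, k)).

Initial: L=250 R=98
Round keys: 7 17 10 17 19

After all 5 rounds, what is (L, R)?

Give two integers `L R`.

Answer: 3 96

Derivation:
Round 1 (k=7): L=98 R=79
Round 2 (k=17): L=79 R=36
Round 3 (k=10): L=36 R=32
Round 4 (k=17): L=32 R=3
Round 5 (k=19): L=3 R=96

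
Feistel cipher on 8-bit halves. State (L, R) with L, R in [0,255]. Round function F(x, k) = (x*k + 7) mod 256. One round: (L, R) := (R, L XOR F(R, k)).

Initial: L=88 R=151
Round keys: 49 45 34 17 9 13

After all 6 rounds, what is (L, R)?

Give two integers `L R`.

Answer: 128 161

Derivation:
Round 1 (k=49): L=151 R=182
Round 2 (k=45): L=182 R=146
Round 3 (k=34): L=146 R=221
Round 4 (k=17): L=221 R=38
Round 5 (k=9): L=38 R=128
Round 6 (k=13): L=128 R=161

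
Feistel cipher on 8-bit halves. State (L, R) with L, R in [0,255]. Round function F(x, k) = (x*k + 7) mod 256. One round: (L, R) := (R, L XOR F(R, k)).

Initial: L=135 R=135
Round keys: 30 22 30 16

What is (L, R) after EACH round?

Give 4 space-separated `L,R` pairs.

Round 1 (k=30): L=135 R=94
Round 2 (k=22): L=94 R=156
Round 3 (k=30): L=156 R=17
Round 4 (k=16): L=17 R=139

Answer: 135,94 94,156 156,17 17,139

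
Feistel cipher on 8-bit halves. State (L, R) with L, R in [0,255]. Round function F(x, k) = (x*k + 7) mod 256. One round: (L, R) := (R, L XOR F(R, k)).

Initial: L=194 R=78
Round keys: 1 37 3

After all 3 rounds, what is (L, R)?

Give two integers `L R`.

Round 1 (k=1): L=78 R=151
Round 2 (k=37): L=151 R=148
Round 3 (k=3): L=148 R=84

Answer: 148 84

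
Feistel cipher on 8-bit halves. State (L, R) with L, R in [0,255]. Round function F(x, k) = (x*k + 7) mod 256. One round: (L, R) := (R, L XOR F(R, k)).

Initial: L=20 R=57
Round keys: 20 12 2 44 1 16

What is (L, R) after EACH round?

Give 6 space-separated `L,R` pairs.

Round 1 (k=20): L=57 R=111
Round 2 (k=12): L=111 R=2
Round 3 (k=2): L=2 R=100
Round 4 (k=44): L=100 R=53
Round 5 (k=1): L=53 R=88
Round 6 (k=16): L=88 R=178

Answer: 57,111 111,2 2,100 100,53 53,88 88,178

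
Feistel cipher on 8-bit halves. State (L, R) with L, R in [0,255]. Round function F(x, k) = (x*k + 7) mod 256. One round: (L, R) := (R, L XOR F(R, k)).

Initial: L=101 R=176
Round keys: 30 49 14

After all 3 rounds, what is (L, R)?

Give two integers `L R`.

Answer: 153 167

Derivation:
Round 1 (k=30): L=176 R=194
Round 2 (k=49): L=194 R=153
Round 3 (k=14): L=153 R=167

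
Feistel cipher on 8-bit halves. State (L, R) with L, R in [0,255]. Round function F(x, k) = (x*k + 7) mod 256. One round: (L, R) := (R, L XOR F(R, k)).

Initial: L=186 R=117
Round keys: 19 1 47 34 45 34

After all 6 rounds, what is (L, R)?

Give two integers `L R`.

Round 1 (k=19): L=117 R=12
Round 2 (k=1): L=12 R=102
Round 3 (k=47): L=102 R=205
Round 4 (k=34): L=205 R=39
Round 5 (k=45): L=39 R=47
Round 6 (k=34): L=47 R=98

Answer: 47 98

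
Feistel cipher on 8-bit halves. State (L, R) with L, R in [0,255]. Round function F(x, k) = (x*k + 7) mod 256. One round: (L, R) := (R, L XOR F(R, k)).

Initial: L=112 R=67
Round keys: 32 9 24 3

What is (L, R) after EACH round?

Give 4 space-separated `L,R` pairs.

Round 1 (k=32): L=67 R=23
Round 2 (k=9): L=23 R=149
Round 3 (k=24): L=149 R=232
Round 4 (k=3): L=232 R=42

Answer: 67,23 23,149 149,232 232,42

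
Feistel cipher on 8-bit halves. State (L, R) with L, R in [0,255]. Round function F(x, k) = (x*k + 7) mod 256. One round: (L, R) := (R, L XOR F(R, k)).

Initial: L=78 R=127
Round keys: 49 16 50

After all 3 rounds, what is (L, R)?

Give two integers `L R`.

Answer: 248 111

Derivation:
Round 1 (k=49): L=127 R=24
Round 2 (k=16): L=24 R=248
Round 3 (k=50): L=248 R=111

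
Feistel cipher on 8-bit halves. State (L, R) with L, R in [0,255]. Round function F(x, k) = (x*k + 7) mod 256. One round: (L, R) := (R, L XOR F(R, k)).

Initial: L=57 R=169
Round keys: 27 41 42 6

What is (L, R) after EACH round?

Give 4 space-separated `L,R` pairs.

Round 1 (k=27): L=169 R=227
Round 2 (k=41): L=227 R=203
Round 3 (k=42): L=203 R=182
Round 4 (k=6): L=182 R=128

Answer: 169,227 227,203 203,182 182,128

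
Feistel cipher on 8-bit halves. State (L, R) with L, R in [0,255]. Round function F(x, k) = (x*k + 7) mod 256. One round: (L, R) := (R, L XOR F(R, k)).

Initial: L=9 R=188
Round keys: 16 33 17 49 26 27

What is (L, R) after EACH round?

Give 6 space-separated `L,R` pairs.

Answer: 188,206 206,41 41,14 14,156 156,209 209,142

Derivation:
Round 1 (k=16): L=188 R=206
Round 2 (k=33): L=206 R=41
Round 3 (k=17): L=41 R=14
Round 4 (k=49): L=14 R=156
Round 5 (k=26): L=156 R=209
Round 6 (k=27): L=209 R=142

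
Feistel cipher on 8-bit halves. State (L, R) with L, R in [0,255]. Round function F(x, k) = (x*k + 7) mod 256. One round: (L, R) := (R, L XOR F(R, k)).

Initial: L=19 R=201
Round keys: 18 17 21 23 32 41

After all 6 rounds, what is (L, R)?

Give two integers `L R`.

Answer: 50 171

Derivation:
Round 1 (k=18): L=201 R=58
Round 2 (k=17): L=58 R=40
Round 3 (k=21): L=40 R=117
Round 4 (k=23): L=117 R=162
Round 5 (k=32): L=162 R=50
Round 6 (k=41): L=50 R=171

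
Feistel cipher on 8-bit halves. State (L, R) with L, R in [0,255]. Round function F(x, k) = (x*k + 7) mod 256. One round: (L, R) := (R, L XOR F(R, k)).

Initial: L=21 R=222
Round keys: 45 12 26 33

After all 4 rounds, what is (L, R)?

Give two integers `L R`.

Answer: 73 137

Derivation:
Round 1 (k=45): L=222 R=24
Round 2 (k=12): L=24 R=249
Round 3 (k=26): L=249 R=73
Round 4 (k=33): L=73 R=137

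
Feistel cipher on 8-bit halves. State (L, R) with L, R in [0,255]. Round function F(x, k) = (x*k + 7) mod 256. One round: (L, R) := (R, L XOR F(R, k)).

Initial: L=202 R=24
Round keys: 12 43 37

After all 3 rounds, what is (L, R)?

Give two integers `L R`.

Answer: 206 32

Derivation:
Round 1 (k=12): L=24 R=237
Round 2 (k=43): L=237 R=206
Round 3 (k=37): L=206 R=32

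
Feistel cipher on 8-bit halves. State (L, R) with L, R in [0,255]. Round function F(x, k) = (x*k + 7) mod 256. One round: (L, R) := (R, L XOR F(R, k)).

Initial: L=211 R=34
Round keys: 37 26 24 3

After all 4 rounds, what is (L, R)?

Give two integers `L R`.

Round 1 (k=37): L=34 R=34
Round 2 (k=26): L=34 R=89
Round 3 (k=24): L=89 R=125
Round 4 (k=3): L=125 R=39

Answer: 125 39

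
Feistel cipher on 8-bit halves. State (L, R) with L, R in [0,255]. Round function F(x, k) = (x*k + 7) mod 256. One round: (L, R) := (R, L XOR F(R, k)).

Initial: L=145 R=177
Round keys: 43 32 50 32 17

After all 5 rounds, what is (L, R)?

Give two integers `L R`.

Round 1 (k=43): L=177 R=83
Round 2 (k=32): L=83 R=214
Round 3 (k=50): L=214 R=128
Round 4 (k=32): L=128 R=209
Round 5 (k=17): L=209 R=104

Answer: 209 104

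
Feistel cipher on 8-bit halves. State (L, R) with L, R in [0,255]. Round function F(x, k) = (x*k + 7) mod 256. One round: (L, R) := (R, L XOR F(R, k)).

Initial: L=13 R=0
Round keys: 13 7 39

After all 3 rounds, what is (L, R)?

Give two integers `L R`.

Round 1 (k=13): L=0 R=10
Round 2 (k=7): L=10 R=77
Round 3 (k=39): L=77 R=200

Answer: 77 200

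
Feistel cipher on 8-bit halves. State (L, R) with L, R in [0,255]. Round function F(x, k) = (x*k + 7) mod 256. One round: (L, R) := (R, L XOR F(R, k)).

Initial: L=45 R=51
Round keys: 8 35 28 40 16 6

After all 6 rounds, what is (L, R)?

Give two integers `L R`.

Answer: 170 226

Derivation:
Round 1 (k=8): L=51 R=178
Round 2 (k=35): L=178 R=110
Round 3 (k=28): L=110 R=189
Round 4 (k=40): L=189 R=225
Round 5 (k=16): L=225 R=170
Round 6 (k=6): L=170 R=226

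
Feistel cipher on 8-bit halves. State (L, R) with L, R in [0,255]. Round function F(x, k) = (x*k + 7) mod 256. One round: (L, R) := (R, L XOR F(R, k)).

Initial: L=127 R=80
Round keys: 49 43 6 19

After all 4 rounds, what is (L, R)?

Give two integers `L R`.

Answer: 137 221

Derivation:
Round 1 (k=49): L=80 R=40
Round 2 (k=43): L=40 R=239
Round 3 (k=6): L=239 R=137
Round 4 (k=19): L=137 R=221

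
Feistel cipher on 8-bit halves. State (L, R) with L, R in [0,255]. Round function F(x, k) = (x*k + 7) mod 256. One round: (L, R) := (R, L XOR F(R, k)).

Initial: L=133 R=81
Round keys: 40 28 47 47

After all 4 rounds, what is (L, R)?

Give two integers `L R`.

Answer: 243 106

Derivation:
Round 1 (k=40): L=81 R=42
Round 2 (k=28): L=42 R=206
Round 3 (k=47): L=206 R=243
Round 4 (k=47): L=243 R=106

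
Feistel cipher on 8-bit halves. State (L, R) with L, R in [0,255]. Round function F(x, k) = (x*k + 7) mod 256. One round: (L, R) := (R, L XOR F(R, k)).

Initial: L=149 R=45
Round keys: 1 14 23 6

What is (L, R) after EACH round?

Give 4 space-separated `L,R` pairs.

Answer: 45,161 161,248 248,238 238,99

Derivation:
Round 1 (k=1): L=45 R=161
Round 2 (k=14): L=161 R=248
Round 3 (k=23): L=248 R=238
Round 4 (k=6): L=238 R=99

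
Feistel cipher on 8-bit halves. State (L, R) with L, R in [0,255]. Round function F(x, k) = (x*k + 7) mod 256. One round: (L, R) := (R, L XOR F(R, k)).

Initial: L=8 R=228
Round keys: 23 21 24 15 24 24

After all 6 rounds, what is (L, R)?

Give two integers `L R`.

Answer: 99 142

Derivation:
Round 1 (k=23): L=228 R=139
Round 2 (k=21): L=139 R=138
Round 3 (k=24): L=138 R=124
Round 4 (k=15): L=124 R=193
Round 5 (k=24): L=193 R=99
Round 6 (k=24): L=99 R=142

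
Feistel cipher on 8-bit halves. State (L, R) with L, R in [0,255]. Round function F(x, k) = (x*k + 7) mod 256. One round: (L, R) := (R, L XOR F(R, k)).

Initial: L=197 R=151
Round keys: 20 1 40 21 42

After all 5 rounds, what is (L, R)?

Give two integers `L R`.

Answer: 22 34

Derivation:
Round 1 (k=20): L=151 R=22
Round 2 (k=1): L=22 R=138
Round 3 (k=40): L=138 R=129
Round 4 (k=21): L=129 R=22
Round 5 (k=42): L=22 R=34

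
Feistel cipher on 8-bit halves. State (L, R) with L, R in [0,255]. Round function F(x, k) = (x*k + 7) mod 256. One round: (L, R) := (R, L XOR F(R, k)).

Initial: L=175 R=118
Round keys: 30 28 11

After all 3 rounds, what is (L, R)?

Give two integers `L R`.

Answer: 193 38

Derivation:
Round 1 (k=30): L=118 R=116
Round 2 (k=28): L=116 R=193
Round 3 (k=11): L=193 R=38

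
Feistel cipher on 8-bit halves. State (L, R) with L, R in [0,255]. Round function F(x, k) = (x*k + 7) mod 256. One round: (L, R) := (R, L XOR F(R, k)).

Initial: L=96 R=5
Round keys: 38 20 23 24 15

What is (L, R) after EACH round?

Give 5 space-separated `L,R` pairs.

Round 1 (k=38): L=5 R=165
Round 2 (k=20): L=165 R=238
Round 3 (k=23): L=238 R=204
Round 4 (k=24): L=204 R=201
Round 5 (k=15): L=201 R=2

Answer: 5,165 165,238 238,204 204,201 201,2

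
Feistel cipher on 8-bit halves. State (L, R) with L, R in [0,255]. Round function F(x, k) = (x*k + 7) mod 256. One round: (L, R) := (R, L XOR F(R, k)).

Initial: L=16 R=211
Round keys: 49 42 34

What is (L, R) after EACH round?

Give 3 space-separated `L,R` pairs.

Answer: 211,122 122,216 216,205

Derivation:
Round 1 (k=49): L=211 R=122
Round 2 (k=42): L=122 R=216
Round 3 (k=34): L=216 R=205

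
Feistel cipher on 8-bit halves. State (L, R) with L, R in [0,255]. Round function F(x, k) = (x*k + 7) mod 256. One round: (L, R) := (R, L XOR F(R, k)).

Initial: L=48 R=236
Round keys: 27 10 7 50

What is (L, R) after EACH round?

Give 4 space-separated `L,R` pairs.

Answer: 236,219 219,121 121,141 141,232

Derivation:
Round 1 (k=27): L=236 R=219
Round 2 (k=10): L=219 R=121
Round 3 (k=7): L=121 R=141
Round 4 (k=50): L=141 R=232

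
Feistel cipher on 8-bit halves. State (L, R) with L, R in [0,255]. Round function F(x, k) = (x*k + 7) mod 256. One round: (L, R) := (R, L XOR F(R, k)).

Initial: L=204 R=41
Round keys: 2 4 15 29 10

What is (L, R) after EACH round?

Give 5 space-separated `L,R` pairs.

Answer: 41,149 149,114 114,32 32,213 213,121

Derivation:
Round 1 (k=2): L=41 R=149
Round 2 (k=4): L=149 R=114
Round 3 (k=15): L=114 R=32
Round 4 (k=29): L=32 R=213
Round 5 (k=10): L=213 R=121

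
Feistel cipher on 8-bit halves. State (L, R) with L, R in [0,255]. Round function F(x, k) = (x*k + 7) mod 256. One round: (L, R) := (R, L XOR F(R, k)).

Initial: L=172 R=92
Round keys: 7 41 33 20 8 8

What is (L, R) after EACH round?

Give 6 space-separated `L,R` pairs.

Round 1 (k=7): L=92 R=39
Round 2 (k=41): L=39 R=26
Round 3 (k=33): L=26 R=70
Round 4 (k=20): L=70 R=101
Round 5 (k=8): L=101 R=105
Round 6 (k=8): L=105 R=42

Answer: 92,39 39,26 26,70 70,101 101,105 105,42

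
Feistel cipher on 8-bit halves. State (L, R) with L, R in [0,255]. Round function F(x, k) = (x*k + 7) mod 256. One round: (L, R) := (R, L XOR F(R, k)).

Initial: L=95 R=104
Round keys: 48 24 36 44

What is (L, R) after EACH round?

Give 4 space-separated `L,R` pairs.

Round 1 (k=48): L=104 R=216
Round 2 (k=24): L=216 R=47
Round 3 (k=36): L=47 R=123
Round 4 (k=44): L=123 R=4

Answer: 104,216 216,47 47,123 123,4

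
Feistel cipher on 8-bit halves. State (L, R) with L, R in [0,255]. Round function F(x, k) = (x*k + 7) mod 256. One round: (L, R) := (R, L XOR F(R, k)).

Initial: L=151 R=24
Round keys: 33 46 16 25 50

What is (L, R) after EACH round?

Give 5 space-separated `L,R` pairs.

Answer: 24,136 136,111 111,127 127,1 1,70

Derivation:
Round 1 (k=33): L=24 R=136
Round 2 (k=46): L=136 R=111
Round 3 (k=16): L=111 R=127
Round 4 (k=25): L=127 R=1
Round 5 (k=50): L=1 R=70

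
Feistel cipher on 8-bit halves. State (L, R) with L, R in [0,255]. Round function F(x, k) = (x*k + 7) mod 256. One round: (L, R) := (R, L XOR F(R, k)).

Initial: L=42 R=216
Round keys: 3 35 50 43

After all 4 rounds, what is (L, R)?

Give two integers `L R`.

Round 1 (k=3): L=216 R=165
Round 2 (k=35): L=165 R=78
Round 3 (k=50): L=78 R=230
Round 4 (k=43): L=230 R=231

Answer: 230 231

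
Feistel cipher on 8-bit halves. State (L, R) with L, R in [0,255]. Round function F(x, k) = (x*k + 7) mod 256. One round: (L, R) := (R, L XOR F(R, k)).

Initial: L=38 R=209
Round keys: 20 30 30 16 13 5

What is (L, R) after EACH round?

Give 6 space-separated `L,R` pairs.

Round 1 (k=20): L=209 R=125
Round 2 (k=30): L=125 R=124
Round 3 (k=30): L=124 R=242
Round 4 (k=16): L=242 R=91
Round 5 (k=13): L=91 R=84
Round 6 (k=5): L=84 R=240

Answer: 209,125 125,124 124,242 242,91 91,84 84,240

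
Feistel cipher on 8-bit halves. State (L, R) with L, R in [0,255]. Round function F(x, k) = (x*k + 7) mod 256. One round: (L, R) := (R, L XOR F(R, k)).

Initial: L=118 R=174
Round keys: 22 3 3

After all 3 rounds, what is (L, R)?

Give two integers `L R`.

Round 1 (k=22): L=174 R=141
Round 2 (k=3): L=141 R=0
Round 3 (k=3): L=0 R=138

Answer: 0 138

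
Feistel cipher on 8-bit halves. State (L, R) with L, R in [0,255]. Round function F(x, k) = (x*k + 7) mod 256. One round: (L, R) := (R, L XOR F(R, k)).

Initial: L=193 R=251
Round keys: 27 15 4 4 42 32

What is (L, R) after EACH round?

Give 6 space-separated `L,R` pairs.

Answer: 251,65 65,45 45,250 250,194 194,33 33,229

Derivation:
Round 1 (k=27): L=251 R=65
Round 2 (k=15): L=65 R=45
Round 3 (k=4): L=45 R=250
Round 4 (k=4): L=250 R=194
Round 5 (k=42): L=194 R=33
Round 6 (k=32): L=33 R=229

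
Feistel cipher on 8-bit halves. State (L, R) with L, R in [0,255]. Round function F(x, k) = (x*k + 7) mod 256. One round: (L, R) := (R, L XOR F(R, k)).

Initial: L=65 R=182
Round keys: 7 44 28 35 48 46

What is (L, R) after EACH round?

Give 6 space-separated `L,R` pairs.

Answer: 182,64 64,177 177,35 35,97 97,20 20,254

Derivation:
Round 1 (k=7): L=182 R=64
Round 2 (k=44): L=64 R=177
Round 3 (k=28): L=177 R=35
Round 4 (k=35): L=35 R=97
Round 5 (k=48): L=97 R=20
Round 6 (k=46): L=20 R=254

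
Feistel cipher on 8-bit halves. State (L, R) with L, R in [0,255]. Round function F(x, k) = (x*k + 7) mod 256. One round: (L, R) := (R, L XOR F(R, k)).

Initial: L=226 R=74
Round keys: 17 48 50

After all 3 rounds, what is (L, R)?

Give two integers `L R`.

Round 1 (k=17): L=74 R=19
Round 2 (k=48): L=19 R=221
Round 3 (k=50): L=221 R=34

Answer: 221 34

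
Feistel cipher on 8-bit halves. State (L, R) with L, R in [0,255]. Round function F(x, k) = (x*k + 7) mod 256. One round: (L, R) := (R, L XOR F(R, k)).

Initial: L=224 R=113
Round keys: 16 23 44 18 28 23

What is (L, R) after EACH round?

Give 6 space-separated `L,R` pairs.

Round 1 (k=16): L=113 R=247
Round 2 (k=23): L=247 R=73
Round 3 (k=44): L=73 R=100
Round 4 (k=18): L=100 R=70
Round 5 (k=28): L=70 R=203
Round 6 (k=23): L=203 R=2

Answer: 113,247 247,73 73,100 100,70 70,203 203,2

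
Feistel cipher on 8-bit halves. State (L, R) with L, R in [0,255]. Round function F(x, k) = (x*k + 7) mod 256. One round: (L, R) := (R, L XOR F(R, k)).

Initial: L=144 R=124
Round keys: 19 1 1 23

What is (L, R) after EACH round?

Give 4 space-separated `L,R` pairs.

Round 1 (k=19): L=124 R=171
Round 2 (k=1): L=171 R=206
Round 3 (k=1): L=206 R=126
Round 4 (k=23): L=126 R=151

Answer: 124,171 171,206 206,126 126,151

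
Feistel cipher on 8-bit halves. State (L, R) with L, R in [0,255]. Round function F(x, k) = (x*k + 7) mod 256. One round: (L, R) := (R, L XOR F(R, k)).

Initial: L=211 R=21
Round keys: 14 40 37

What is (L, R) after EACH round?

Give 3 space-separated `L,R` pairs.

Round 1 (k=14): L=21 R=254
Round 2 (k=40): L=254 R=162
Round 3 (k=37): L=162 R=143

Answer: 21,254 254,162 162,143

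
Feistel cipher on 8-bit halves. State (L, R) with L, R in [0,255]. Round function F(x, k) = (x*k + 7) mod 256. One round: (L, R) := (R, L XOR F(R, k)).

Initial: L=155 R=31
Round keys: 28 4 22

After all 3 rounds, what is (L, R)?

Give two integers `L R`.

Round 1 (k=28): L=31 R=240
Round 2 (k=4): L=240 R=216
Round 3 (k=22): L=216 R=103

Answer: 216 103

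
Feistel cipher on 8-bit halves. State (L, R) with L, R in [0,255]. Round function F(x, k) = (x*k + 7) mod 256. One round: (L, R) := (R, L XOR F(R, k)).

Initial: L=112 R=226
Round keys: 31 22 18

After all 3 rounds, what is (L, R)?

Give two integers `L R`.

Answer: 55 240

Derivation:
Round 1 (k=31): L=226 R=21
Round 2 (k=22): L=21 R=55
Round 3 (k=18): L=55 R=240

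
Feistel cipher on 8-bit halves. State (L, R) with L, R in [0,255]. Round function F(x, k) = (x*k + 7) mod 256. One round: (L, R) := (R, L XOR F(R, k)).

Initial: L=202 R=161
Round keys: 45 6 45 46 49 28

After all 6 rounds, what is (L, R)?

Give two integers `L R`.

Answer: 237 160

Derivation:
Round 1 (k=45): L=161 R=158
Round 2 (k=6): L=158 R=26
Round 3 (k=45): L=26 R=7
Round 4 (k=46): L=7 R=83
Round 5 (k=49): L=83 R=237
Round 6 (k=28): L=237 R=160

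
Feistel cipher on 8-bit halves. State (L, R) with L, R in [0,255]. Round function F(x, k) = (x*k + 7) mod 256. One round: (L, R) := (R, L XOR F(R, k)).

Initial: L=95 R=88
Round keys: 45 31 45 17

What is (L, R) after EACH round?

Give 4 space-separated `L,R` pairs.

Round 1 (k=45): L=88 R=32
Round 2 (k=31): L=32 R=191
Round 3 (k=45): L=191 R=186
Round 4 (k=17): L=186 R=222

Answer: 88,32 32,191 191,186 186,222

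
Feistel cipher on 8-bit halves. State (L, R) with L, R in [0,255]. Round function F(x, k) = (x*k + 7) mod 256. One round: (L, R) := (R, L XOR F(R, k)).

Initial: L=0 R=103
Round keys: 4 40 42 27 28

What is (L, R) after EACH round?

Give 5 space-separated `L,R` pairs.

Answer: 103,163 163,24 24,84 84,251 251,47

Derivation:
Round 1 (k=4): L=103 R=163
Round 2 (k=40): L=163 R=24
Round 3 (k=42): L=24 R=84
Round 4 (k=27): L=84 R=251
Round 5 (k=28): L=251 R=47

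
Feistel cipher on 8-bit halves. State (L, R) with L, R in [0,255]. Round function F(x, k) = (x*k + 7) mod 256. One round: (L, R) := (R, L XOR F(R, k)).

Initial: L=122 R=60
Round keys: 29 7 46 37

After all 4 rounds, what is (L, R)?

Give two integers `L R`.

Round 1 (k=29): L=60 R=169
Round 2 (k=7): L=169 R=154
Round 3 (k=46): L=154 R=26
Round 4 (k=37): L=26 R=83

Answer: 26 83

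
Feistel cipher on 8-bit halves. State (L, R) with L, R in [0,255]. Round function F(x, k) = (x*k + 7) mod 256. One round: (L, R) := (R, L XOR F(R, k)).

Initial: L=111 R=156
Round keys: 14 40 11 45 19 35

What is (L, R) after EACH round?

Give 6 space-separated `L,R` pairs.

Answer: 156,224 224,155 155,80 80,140 140,59 59,148

Derivation:
Round 1 (k=14): L=156 R=224
Round 2 (k=40): L=224 R=155
Round 3 (k=11): L=155 R=80
Round 4 (k=45): L=80 R=140
Round 5 (k=19): L=140 R=59
Round 6 (k=35): L=59 R=148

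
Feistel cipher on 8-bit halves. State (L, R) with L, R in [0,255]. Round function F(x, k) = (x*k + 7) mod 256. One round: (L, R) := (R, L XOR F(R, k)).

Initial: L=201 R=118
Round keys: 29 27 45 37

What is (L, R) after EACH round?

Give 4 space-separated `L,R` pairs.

Answer: 118,172 172,93 93,204 204,222

Derivation:
Round 1 (k=29): L=118 R=172
Round 2 (k=27): L=172 R=93
Round 3 (k=45): L=93 R=204
Round 4 (k=37): L=204 R=222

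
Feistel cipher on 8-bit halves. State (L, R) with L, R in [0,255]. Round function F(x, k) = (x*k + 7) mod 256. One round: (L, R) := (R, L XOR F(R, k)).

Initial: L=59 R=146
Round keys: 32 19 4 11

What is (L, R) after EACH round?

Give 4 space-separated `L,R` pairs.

Answer: 146,124 124,169 169,215 215,237

Derivation:
Round 1 (k=32): L=146 R=124
Round 2 (k=19): L=124 R=169
Round 3 (k=4): L=169 R=215
Round 4 (k=11): L=215 R=237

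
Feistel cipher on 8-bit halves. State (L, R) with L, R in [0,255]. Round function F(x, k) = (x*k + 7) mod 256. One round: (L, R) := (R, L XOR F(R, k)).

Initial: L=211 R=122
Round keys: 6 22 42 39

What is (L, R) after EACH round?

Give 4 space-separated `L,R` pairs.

Answer: 122,48 48,93 93,121 121,43

Derivation:
Round 1 (k=6): L=122 R=48
Round 2 (k=22): L=48 R=93
Round 3 (k=42): L=93 R=121
Round 4 (k=39): L=121 R=43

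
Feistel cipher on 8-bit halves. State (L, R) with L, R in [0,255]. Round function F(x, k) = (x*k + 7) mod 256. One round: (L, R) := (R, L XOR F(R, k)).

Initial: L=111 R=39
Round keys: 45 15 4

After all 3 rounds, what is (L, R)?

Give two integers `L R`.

Round 1 (k=45): L=39 R=141
Round 2 (k=15): L=141 R=109
Round 3 (k=4): L=109 R=54

Answer: 109 54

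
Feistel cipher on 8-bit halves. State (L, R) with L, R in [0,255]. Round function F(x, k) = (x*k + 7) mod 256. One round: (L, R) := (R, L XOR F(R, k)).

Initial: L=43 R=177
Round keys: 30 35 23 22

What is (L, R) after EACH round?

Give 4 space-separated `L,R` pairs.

Answer: 177,238 238,32 32,9 9,237

Derivation:
Round 1 (k=30): L=177 R=238
Round 2 (k=35): L=238 R=32
Round 3 (k=23): L=32 R=9
Round 4 (k=22): L=9 R=237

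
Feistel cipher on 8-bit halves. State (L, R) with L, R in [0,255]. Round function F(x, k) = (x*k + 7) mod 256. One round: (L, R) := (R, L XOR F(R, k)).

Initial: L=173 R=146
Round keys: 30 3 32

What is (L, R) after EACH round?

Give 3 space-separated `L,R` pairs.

Answer: 146,142 142,35 35,233

Derivation:
Round 1 (k=30): L=146 R=142
Round 2 (k=3): L=142 R=35
Round 3 (k=32): L=35 R=233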